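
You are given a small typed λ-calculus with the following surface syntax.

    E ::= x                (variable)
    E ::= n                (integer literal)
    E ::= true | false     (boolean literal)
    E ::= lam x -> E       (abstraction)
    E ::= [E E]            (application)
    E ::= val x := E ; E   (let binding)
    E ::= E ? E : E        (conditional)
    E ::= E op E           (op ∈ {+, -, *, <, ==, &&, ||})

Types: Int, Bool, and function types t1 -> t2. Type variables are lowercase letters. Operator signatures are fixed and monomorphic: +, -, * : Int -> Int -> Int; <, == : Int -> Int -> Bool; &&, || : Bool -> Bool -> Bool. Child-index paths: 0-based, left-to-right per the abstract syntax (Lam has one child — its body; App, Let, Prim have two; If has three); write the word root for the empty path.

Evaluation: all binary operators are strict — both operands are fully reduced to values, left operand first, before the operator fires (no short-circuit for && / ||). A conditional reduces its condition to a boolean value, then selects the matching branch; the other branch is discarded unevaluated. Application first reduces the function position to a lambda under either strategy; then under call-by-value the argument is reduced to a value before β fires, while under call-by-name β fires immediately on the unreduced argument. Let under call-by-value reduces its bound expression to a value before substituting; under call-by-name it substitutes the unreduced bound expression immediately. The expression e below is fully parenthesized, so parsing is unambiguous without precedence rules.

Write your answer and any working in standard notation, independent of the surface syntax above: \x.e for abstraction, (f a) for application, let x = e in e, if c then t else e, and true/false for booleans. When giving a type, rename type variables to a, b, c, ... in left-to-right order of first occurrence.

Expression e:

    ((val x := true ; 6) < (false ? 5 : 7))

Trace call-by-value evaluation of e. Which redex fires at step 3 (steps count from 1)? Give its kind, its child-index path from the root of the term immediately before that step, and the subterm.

Working:
step 0: ((let x = true in 6) < (if false then 5 else 7))
step 1: [let@0] (6 < (if false then 5 else 7))
step 2: [if@1] (6 < 7)
step 3: [delta@root] true

Answer: delta at root : (6 < 7)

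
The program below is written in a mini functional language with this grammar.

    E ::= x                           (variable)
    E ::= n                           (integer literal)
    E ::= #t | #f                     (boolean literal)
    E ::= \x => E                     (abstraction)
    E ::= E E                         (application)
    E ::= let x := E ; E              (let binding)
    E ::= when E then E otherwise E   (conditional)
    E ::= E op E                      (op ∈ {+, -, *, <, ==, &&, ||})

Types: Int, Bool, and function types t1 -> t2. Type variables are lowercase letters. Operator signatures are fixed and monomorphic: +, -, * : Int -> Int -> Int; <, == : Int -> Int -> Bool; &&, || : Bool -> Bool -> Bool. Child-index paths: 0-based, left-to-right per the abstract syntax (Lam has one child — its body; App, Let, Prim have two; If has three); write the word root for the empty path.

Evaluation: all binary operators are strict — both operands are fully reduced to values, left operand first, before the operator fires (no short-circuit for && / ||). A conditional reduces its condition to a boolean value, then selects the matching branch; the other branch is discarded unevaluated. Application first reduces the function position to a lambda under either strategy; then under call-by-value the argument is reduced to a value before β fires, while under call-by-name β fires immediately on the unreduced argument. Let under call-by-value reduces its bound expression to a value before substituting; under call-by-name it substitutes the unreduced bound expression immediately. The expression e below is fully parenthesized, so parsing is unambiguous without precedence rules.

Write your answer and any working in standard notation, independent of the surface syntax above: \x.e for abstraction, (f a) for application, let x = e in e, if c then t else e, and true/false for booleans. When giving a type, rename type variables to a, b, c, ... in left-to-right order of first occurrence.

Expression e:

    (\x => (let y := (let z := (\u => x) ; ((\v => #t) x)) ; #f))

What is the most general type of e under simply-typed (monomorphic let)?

Answer: a -> Bool

Derivation:
x : a
\u._ : b -> a
let z : b -> a
\v._ : c -> Bool
x : a
  unify c -> Bool ~ a -> d
  unify c ~ a
  unify Bool ~ d
_ _ : Bool
let y : Bool
\x._ : a -> Bool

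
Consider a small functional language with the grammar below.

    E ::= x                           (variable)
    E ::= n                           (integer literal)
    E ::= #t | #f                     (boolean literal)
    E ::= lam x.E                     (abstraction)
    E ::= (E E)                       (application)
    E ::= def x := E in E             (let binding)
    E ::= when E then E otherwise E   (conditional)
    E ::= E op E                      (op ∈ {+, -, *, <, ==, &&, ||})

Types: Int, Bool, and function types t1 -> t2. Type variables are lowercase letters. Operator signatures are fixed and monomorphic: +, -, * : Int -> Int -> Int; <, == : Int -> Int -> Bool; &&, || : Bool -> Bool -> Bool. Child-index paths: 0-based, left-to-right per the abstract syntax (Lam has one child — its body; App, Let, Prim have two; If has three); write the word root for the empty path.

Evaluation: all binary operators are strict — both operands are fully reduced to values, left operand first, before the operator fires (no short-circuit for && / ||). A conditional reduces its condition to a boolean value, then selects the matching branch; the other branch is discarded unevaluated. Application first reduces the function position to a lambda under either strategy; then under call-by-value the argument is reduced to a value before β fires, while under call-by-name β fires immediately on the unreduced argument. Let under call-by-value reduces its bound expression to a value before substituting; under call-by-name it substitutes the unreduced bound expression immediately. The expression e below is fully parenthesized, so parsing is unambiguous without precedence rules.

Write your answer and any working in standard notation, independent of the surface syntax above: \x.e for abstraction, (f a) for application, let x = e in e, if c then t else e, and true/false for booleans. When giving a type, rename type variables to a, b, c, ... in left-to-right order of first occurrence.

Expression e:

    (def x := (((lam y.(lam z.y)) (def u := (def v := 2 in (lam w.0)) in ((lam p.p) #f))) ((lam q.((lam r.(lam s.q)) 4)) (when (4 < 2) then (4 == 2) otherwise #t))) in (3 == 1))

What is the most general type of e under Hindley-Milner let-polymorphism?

Answer: Bool

Working:
y : a
\z._ : b -> a
\y._ : a -> b -> a
let v : Int
\w._ : c -> Int
let u : forall. c -> Int
p : d
\p._ : d -> d
  unify d -> d ~ Bool -> e
  unify d ~ Bool
  unify Bool ~ e
_ _ : Bool
  unify a -> b -> a ~ Bool -> f
  unify a ~ Bool
  unify b -> Bool ~ f
_ _ : b -> Bool
q : g
\s._ : i -> g
\r._ : h -> i -> g
  unify h -> i -> g ~ Int -> j
  unify h ~ Int
  unify i -> g ~ j
_ _ : i -> g
\q._ : g -> i -> g
  unify Int ~ Int
  unify Int ~ Int
  unify Bool ~ Bool
  unify Int ~ Int
  unify Int ~ Int
  unify Bool ~ Bool
  unify g -> i -> g ~ Bool -> k
  unify g ~ Bool
  unify i -> Bool ~ k
_ _ : i -> Bool
  unify b -> Bool ~ (i -> Bool) -> l
  unify b ~ i -> Bool
  unify Bool ~ l
_ _ : Bool
let x : Bool
  unify Int ~ Int
  unify Int ~ Int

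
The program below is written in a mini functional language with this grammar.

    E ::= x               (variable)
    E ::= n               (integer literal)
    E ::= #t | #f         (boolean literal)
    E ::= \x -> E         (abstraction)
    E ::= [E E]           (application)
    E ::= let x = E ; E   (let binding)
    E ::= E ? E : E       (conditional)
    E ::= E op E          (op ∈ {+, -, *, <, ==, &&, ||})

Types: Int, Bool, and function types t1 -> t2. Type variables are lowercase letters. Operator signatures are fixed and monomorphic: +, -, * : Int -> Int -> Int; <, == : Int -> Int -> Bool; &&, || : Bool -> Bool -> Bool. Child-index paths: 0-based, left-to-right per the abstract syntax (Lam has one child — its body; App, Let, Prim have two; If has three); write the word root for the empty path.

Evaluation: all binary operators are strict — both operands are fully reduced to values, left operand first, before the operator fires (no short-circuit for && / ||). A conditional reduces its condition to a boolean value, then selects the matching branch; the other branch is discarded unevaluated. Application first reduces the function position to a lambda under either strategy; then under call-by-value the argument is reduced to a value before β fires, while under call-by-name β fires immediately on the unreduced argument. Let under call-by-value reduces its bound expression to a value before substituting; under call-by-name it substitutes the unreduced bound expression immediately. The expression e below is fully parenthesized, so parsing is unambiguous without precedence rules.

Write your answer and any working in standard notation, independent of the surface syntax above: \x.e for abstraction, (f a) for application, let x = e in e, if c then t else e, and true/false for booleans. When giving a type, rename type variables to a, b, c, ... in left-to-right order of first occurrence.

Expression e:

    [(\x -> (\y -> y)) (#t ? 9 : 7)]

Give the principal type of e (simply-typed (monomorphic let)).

Answer: a -> a

Derivation:
y : b
\y._ : b -> b
\x._ : a -> b -> b
  unify Bool ~ Bool
  unify Int ~ Int
  unify a -> b -> b ~ Int -> c
  unify a ~ Int
  unify b -> b ~ c
_ _ : b -> b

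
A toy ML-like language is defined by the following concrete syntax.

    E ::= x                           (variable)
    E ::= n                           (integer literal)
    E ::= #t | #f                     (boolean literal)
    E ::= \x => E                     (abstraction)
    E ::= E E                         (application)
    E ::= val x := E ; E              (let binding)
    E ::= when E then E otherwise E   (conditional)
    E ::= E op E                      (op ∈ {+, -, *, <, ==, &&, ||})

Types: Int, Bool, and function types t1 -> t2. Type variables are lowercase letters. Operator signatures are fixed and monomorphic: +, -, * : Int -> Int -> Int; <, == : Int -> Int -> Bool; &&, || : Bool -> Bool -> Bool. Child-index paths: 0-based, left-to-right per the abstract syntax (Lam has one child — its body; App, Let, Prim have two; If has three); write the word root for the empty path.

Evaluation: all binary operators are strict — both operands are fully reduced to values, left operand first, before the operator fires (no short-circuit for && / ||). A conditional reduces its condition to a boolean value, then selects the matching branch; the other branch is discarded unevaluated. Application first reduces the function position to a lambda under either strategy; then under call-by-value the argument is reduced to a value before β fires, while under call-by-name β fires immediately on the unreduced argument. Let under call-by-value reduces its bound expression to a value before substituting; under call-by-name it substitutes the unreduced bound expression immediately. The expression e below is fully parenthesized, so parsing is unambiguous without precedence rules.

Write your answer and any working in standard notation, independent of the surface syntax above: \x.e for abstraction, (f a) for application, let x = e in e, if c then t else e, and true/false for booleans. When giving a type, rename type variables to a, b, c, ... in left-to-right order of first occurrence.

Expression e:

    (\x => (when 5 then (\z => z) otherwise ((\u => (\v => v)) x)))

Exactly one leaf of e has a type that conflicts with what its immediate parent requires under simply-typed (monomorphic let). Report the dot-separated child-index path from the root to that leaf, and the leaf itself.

Trace:
  unify Int ~ Bool
  FAIL: mismatch Int ~ Bool

Answer: 0.0 : 5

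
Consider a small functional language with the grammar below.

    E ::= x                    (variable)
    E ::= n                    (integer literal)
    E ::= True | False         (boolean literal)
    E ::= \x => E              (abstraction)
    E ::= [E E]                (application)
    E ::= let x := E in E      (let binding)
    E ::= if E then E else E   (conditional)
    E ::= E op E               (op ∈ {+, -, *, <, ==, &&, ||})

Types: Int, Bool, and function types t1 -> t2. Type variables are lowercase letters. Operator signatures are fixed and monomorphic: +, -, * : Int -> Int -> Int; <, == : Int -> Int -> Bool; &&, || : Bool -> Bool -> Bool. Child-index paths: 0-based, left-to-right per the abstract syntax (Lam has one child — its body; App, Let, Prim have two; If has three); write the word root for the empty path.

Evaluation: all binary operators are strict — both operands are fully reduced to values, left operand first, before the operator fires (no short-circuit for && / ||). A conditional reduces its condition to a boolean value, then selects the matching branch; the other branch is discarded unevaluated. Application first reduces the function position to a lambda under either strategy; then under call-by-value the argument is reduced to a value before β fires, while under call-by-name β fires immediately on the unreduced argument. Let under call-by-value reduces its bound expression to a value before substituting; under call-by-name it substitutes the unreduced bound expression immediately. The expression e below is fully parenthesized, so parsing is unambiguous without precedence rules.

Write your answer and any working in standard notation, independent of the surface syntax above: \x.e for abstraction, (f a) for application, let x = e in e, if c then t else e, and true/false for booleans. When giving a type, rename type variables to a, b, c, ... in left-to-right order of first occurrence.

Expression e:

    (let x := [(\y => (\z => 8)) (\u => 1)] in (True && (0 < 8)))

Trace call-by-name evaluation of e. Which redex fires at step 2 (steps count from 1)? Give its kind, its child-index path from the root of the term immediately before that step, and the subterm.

Answer: delta at 1 : (0 < 8)

Working:
step 0: (let x = ((\y.(\z.8)) (\u.1)) in (true && (0 < 8)))
step 1: [let@root] (true && (0 < 8))
step 2: [delta@1] (true && true)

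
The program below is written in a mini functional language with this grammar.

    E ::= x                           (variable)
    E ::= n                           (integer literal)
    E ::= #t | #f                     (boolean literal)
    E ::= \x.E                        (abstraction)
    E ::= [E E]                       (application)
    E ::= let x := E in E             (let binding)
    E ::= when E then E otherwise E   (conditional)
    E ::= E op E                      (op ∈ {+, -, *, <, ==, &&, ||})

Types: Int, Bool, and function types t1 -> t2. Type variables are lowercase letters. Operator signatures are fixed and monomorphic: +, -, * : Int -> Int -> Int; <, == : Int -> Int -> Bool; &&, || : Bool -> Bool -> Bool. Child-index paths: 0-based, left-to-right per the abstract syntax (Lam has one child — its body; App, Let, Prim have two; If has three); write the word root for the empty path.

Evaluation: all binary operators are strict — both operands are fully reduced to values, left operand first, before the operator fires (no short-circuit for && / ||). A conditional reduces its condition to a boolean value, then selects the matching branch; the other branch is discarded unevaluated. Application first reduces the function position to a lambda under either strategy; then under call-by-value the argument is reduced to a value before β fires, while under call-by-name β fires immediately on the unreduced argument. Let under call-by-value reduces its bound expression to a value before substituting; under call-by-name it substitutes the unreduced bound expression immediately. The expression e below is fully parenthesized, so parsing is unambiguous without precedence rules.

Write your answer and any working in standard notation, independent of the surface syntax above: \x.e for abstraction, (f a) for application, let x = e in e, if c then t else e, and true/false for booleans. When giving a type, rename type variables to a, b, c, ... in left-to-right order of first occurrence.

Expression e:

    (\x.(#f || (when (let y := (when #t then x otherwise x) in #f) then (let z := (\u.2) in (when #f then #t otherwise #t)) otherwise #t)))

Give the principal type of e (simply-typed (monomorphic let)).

Trace:
  unify Bool ~ Bool
  unify Bool ~ Bool
x : a
x : a
  unify a ~ a
let y : a
  unify Bool ~ Bool
\u._ : b -> Int
let z : b -> Int
  unify Bool ~ Bool
  unify Bool ~ Bool
  unify Bool ~ Bool
  unify Bool ~ Bool
\x._ : a -> Bool

Answer: a -> Bool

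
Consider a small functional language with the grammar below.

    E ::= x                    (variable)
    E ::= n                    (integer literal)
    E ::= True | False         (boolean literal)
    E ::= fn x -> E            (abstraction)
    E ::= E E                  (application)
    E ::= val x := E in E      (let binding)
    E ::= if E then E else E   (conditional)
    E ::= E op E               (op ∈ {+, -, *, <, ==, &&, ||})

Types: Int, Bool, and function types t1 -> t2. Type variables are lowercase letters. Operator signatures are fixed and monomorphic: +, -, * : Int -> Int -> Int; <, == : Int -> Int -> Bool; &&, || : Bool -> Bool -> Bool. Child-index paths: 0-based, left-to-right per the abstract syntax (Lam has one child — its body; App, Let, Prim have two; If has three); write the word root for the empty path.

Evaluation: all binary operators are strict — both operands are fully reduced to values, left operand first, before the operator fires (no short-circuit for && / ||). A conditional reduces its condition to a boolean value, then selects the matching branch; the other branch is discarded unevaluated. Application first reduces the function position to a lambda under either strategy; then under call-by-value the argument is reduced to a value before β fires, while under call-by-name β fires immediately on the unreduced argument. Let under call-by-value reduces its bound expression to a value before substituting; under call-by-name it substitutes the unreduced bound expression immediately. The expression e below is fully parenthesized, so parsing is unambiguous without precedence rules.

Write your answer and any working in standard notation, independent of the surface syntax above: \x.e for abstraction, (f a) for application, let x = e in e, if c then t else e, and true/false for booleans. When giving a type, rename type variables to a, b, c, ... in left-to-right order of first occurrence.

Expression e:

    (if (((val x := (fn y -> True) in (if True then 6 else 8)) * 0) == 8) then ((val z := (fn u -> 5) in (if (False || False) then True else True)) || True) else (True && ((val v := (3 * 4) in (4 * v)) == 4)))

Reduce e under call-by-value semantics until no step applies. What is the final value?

Derivation:
step 0: (if (((let x = (\y.true) in (if true then 6 else 8)) * 0) == 8) then ((let z = (\u.5) in (if (false || false) then true else true)) || true) else (true && ((let v = (3 * 4) in (4 * v)) == 4)))
step 1: [let@0.0.0] (if (((if true then 6 else 8) * 0) == 8) then ((let z = (\u.5) in (if (false || false) then true else true)) || true) else (true && ((let v = (3 * 4) in (4 * v)) == 4)))
step 2: [if@0.0.0] (if ((6 * 0) == 8) then ((let z = (\u.5) in (if (false || false) then true else true)) || true) else (true && ((let v = (3 * 4) in (4 * v)) == 4)))
step 3: [delta@0.0] (if (0 == 8) then ((let z = (\u.5) in (if (false || false) then true else true)) || true) else (true && ((let v = (3 * 4) in (4 * v)) == 4)))
step 4: [delta@0] (if false then ((let z = (\u.5) in (if (false || false) then true else true)) || true) else (true && ((let v = (3 * 4) in (4 * v)) == 4)))
step 5: [if@root] (true && ((let v = (3 * 4) in (4 * v)) == 4))
step 6: [delta@1.0.0] (true && ((let v = 12 in (4 * v)) == 4))
step 7: [let@1.0] (true && ((4 * 12) == 4))
step 8: [delta@1.0] (true && (48 == 4))
step 9: [delta@1] (true && false)
step 10: [delta@root] false

Answer: false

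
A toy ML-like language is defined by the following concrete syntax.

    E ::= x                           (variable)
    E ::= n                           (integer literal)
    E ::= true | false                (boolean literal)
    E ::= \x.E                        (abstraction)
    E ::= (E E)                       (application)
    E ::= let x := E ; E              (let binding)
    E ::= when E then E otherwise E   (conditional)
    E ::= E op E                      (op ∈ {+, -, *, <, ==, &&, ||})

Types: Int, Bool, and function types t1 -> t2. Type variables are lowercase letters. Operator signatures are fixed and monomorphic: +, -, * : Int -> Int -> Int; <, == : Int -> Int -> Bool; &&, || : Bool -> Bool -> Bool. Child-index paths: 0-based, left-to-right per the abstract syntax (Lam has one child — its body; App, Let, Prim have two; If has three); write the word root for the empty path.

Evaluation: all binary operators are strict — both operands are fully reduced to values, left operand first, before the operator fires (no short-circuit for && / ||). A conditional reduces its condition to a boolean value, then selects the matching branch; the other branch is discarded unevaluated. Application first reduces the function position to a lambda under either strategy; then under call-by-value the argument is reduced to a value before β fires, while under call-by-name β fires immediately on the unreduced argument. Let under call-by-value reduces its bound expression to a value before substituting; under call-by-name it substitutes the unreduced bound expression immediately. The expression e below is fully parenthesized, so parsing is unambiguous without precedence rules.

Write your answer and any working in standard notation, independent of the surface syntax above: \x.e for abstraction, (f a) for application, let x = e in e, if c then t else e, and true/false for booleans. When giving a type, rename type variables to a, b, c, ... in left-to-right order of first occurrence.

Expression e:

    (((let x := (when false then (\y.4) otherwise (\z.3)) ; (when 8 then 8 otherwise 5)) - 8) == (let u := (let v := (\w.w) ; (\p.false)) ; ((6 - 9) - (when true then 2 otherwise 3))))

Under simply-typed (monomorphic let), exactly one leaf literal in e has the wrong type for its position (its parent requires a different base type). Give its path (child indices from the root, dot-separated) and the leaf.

Answer: 0.0.1.0 : 8

Working:
  unify Bool ~ Bool
\y._ : a -> Int
\z._ : b -> Int
  unify a -> Int ~ b -> Int
  unify a ~ b
  unify Int ~ Int
let x : b -> Int
  unify Int ~ Bool
  FAIL: mismatch Int ~ Bool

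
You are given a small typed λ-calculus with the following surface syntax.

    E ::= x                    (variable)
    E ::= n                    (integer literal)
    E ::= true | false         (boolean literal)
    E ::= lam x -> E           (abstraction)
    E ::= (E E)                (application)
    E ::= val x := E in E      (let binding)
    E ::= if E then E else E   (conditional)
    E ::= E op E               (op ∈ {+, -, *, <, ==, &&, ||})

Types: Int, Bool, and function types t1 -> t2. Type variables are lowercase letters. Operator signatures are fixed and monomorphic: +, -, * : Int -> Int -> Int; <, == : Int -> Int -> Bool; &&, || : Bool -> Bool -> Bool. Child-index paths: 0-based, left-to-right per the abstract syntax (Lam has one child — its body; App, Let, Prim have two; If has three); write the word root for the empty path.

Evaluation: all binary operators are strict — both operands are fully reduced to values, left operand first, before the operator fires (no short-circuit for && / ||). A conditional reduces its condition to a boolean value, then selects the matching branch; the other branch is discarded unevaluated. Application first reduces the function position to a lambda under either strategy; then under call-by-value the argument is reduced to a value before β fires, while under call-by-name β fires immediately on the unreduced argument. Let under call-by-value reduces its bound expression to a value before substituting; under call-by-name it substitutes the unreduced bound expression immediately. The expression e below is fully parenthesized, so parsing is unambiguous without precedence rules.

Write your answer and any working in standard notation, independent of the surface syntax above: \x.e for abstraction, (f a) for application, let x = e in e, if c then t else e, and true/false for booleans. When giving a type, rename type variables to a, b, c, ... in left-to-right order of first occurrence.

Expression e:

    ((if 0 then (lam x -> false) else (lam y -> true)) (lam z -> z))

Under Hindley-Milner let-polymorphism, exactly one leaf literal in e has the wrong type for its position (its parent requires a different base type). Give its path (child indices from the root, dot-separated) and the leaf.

Trace:
  unify Int ~ Bool
  FAIL: mismatch Int ~ Bool

Answer: 0.0 : 0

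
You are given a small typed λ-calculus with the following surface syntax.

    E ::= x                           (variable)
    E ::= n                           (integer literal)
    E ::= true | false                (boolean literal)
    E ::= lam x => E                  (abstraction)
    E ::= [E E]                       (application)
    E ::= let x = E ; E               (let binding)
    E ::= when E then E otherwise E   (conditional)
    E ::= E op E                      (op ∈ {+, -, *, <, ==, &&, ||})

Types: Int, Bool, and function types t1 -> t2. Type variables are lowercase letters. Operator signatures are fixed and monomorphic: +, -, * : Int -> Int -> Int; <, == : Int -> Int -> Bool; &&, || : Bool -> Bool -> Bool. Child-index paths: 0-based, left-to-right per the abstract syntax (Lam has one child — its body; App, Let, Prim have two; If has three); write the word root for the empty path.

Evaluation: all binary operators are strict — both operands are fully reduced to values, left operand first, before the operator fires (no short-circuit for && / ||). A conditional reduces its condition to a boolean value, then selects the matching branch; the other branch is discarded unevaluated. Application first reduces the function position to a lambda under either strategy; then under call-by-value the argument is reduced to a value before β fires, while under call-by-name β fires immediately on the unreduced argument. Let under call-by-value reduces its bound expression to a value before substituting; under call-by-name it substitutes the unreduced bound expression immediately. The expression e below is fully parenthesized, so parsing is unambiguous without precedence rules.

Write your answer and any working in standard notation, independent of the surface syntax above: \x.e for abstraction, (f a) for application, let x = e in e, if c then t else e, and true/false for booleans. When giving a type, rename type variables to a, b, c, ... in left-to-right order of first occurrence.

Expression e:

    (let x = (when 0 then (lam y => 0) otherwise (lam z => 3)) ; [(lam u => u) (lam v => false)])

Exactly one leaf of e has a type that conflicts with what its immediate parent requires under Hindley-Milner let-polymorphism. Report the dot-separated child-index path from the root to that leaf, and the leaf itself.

Answer: 0.0 : 0

Trace:
  unify Int ~ Bool
  FAIL: mismatch Int ~ Bool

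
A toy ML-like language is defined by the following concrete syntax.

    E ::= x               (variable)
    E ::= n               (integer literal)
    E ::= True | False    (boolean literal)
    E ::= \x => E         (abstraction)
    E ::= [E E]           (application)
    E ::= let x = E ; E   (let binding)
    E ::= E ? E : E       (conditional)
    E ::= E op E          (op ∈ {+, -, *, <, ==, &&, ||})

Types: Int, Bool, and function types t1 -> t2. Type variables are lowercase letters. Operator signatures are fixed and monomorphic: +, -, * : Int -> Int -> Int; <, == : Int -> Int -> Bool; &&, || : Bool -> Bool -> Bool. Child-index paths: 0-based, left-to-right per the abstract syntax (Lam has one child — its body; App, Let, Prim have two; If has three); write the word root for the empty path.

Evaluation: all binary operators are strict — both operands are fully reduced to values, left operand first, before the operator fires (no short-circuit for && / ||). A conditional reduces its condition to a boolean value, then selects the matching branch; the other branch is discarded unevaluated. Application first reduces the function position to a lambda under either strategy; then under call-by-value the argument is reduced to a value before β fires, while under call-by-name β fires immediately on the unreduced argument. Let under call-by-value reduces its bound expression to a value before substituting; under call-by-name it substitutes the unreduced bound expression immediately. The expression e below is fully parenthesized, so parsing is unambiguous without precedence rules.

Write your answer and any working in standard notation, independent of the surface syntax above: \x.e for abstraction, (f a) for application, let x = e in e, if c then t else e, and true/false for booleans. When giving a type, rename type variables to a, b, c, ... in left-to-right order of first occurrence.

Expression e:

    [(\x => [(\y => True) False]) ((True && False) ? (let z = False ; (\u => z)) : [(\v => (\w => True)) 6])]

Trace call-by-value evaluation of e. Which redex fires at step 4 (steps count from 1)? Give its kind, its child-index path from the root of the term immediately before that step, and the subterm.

Answer: beta at root : ((\x.((\y.true) false)) (\w.true))

Derivation:
step 0: ((\x.((\y.true) false)) (if (true && false) then (let z = false in (\u.z)) else ((\v.(\w.true)) 6)))
step 1: [delta@1.0] ((\x.((\y.true) false)) (if false then (let z = false in (\u.z)) else ((\v.(\w.true)) 6)))
step 2: [if@1] ((\x.((\y.true) false)) ((\v.(\w.true)) 6))
step 3: [beta@1] ((\x.((\y.true) false)) (\w.true))
step 4: [beta@root] ((\y.true) false)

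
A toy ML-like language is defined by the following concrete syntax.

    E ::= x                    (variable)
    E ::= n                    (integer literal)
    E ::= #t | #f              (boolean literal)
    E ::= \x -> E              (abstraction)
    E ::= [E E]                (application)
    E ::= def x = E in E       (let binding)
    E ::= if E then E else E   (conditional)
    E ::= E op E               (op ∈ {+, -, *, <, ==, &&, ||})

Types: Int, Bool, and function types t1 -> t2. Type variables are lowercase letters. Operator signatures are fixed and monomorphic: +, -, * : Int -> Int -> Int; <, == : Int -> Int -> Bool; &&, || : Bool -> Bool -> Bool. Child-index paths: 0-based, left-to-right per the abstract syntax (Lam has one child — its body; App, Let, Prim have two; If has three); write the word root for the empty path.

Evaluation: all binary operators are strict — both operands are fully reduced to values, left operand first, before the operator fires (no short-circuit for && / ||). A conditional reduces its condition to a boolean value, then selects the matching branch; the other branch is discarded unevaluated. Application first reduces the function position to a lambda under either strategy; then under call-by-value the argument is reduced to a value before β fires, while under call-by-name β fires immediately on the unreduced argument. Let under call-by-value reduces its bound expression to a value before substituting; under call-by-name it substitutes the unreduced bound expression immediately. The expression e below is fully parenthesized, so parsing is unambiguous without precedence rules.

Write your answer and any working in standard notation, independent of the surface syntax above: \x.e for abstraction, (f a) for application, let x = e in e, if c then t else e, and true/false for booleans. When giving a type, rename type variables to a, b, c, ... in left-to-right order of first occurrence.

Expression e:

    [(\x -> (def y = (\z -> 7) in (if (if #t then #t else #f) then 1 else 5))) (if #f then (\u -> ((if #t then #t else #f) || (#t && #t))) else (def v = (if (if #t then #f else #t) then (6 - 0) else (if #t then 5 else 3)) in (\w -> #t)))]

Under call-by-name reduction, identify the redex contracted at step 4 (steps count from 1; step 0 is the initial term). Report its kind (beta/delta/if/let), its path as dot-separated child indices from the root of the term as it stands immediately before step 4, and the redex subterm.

Working:
step 0: ((\x.(let y = (\z.7) in (if (if true then true else false) then 1 else 5))) (if false then (\u.((if true then true else false) || (true && true))) else (let v = (if (if true then false else true) then (6 - 0) else (if true then 5 else 3)) in (\w.true))))
step 1: [beta@root] (let y = (\z.7) in (if (if true then true else false) then 1 else 5))
step 2: [let@root] (if (if true then true else false) then 1 else 5)
step 3: [if@0] (if true then 1 else 5)
step 4: [if@root] 1

Answer: if at root : (if true then 1 else 5)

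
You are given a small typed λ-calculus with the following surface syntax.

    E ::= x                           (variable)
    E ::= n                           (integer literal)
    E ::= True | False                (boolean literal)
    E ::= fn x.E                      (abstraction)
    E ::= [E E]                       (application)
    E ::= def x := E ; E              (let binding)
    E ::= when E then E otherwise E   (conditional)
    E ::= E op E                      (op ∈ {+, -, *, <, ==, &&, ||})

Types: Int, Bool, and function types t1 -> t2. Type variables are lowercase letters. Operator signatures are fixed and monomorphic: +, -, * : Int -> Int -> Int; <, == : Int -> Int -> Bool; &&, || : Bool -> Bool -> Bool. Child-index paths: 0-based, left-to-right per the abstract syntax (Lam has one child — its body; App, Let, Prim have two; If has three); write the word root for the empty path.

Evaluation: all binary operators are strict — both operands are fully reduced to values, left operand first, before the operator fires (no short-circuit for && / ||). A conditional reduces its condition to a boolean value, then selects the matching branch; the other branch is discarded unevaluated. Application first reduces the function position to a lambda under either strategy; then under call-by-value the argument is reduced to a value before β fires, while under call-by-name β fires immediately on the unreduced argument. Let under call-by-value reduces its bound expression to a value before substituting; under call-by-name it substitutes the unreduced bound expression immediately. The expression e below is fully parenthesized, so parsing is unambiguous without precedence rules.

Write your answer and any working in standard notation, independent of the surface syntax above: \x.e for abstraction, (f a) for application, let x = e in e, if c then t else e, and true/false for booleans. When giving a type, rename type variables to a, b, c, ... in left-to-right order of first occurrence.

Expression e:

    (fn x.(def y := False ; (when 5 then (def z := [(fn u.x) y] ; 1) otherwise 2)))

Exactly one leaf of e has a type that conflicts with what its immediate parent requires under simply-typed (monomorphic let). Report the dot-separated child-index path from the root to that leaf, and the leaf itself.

Trace:
let y : Bool
  unify Int ~ Bool
  FAIL: mismatch Int ~ Bool

Answer: 0.1.0 : 5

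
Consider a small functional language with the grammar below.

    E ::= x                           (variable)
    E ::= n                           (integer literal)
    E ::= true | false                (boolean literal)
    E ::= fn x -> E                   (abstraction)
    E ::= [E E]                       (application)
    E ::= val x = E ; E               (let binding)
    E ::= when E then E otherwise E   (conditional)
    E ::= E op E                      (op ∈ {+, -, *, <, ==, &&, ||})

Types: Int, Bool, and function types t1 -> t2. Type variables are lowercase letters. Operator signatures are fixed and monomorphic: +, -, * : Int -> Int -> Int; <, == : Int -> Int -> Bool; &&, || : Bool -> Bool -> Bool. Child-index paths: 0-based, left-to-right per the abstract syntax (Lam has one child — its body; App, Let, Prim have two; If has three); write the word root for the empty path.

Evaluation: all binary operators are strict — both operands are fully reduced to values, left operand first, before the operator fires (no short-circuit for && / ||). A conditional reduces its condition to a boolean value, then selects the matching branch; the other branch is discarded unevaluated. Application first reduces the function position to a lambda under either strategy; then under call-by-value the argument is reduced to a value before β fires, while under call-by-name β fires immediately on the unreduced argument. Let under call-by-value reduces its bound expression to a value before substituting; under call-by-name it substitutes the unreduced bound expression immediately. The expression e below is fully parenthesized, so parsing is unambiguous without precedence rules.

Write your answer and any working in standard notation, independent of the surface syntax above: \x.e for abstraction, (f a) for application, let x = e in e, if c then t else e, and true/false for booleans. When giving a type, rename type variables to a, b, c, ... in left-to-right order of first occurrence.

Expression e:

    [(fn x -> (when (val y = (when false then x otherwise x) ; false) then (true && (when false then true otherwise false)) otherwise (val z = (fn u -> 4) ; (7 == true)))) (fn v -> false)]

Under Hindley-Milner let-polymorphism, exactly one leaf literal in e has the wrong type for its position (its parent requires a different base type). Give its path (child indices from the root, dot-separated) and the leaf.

Working:
  unify Bool ~ Bool
x : a
x : a
  unify a ~ a
let y : a
  unify Bool ~ Bool
  unify Bool ~ Bool
  unify Bool ~ Bool
  unify Bool ~ Bool
  unify Bool ~ Bool
\u._ : b -> Int
let z : forall. b -> Int
  unify Int ~ Int
  unify Bool ~ Int
  FAIL: mismatch Bool ~ Int

Answer: 0.0.2.1.1 : true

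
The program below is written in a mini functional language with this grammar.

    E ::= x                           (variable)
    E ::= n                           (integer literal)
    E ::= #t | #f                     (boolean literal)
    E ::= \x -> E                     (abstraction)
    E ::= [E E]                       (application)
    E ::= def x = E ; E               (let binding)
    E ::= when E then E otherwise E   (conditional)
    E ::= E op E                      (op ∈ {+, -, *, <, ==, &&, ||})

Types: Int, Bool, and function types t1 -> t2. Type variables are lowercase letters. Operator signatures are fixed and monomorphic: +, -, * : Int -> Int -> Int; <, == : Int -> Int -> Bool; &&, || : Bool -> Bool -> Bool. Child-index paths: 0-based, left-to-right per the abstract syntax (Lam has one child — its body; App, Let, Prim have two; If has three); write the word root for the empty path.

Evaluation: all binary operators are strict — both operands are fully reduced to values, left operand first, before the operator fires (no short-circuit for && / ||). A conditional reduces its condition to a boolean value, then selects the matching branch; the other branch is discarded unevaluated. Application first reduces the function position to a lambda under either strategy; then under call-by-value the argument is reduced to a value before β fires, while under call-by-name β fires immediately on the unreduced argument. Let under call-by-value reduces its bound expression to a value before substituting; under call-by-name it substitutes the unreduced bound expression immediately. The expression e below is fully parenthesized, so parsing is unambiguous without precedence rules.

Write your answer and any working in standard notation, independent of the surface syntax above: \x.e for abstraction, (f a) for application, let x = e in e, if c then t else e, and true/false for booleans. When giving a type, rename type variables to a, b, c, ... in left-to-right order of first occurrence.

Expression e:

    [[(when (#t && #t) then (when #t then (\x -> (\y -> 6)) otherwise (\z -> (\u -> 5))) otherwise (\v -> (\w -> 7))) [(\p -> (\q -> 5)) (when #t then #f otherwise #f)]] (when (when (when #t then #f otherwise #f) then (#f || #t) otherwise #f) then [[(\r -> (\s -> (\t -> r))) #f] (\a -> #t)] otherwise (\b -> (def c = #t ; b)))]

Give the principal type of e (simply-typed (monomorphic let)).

Answer: Int

Working:
  unify Bool ~ Bool
  unify Bool ~ Bool
  unify Bool ~ Bool
  unify Bool ~ Bool
\y._ : b -> Int
\x._ : a -> b -> Int
\u._ : d -> Int
\z._ : c -> d -> Int
  unify a -> b -> Int ~ c -> d -> Int
  unify a ~ c
  unify b -> Int ~ d -> Int
  unify b ~ d
  unify Int ~ Int
\w._ : f -> Int
\v._ : e -> f -> Int
  unify c -> d -> Int ~ e -> f -> Int
  unify c ~ e
  unify d -> Int ~ f -> Int
  unify d ~ f
  unify Int ~ Int
\q._ : h -> Int
\p._ : g -> h -> Int
  unify Bool ~ Bool
  unify Bool ~ Bool
  unify g -> h -> Int ~ Bool -> i
  unify g ~ Bool
  unify h -> Int ~ i
_ _ : h -> Int
  unify e -> f -> Int ~ (h -> Int) -> j
  unify e ~ h -> Int
  unify f -> Int ~ j
_ _ : f -> Int
  unify Bool ~ Bool
  unify Bool ~ Bool
  unify Bool ~ Bool
  unify Bool ~ Bool
  unify Bool ~ Bool
  unify Bool ~ Bool
  unify Bool ~ Bool
r : k
\t._ : m -> k
\s._ : l -> m -> k
\r._ : k -> l -> m -> k
  unify k -> l -> m -> k ~ Bool -> n
  unify k ~ Bool
  unify l -> m -> Bool ~ n
_ _ : l -> m -> Bool
\a._ : o -> Bool
  unify l -> m -> Bool ~ (o -> Bool) -> p
  unify l ~ o -> Bool
  unify m -> Bool ~ p
_ _ : m -> Bool
let c : Bool
b : q
\b._ : q -> q
  unify m -> Bool ~ q -> q
  unify m ~ q
  unify Bool ~ q
  unify f -> Int ~ (Bool -> Bool) -> r
  unify f ~ Bool -> Bool
  unify Int ~ r
_ _ : Int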